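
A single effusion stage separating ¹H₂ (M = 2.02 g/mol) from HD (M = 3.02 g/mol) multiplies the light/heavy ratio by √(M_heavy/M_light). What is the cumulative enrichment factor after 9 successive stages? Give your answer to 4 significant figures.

Each stage multiplies the ratio by α = √(3.02/2.02), so after 9 stages the overall factor is α^9 = (3.02/2.02)^(9/2).
= 1.49505^(9/2) = 6.109.

6.109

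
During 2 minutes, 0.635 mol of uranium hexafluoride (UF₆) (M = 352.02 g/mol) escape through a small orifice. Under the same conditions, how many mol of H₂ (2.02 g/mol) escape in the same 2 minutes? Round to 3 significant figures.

8.38 mol

By Graham's law, rate_H₂/rate_UF₆ = √(M_UF₆/M_H₂) = √(352.02/2.02) = √174.3 = 13.20.
So the amount for H₂ is 0.635 × 13.20 = 8.38 mol.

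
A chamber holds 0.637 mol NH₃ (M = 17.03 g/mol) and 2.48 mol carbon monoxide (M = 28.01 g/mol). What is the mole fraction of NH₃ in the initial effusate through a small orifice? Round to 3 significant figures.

0.248

The effusion rate of species i is ∝ p_i/√M_i ∝ n_i/√M_i.
Mole fraction of NH₃ in the effusate = (n_NH₃/√M_NH₃) / (n_NH₃/√M_NH₃ + n_CO/√M_CO)
= (0.637/√17.03) / (0.637/√17.03 + 2.48/√28.01) = 0.1544/(0.1544 + 0.4686) = 0.248.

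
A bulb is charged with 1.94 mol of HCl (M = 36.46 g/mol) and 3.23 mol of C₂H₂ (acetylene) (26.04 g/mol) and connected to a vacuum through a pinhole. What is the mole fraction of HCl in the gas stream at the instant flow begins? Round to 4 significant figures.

0.3367

The effusion rate of species i is ∝ p_i/√M_i ∝ n_i/√M_i.
x_HCl(eff) = (n_HCl/√M_HCl) / (n_HCl/√M_HCl + n_C₂H₂/√M_C₂H₂)
= (1.94/√36.46) / (1.94/√36.46 + 3.23/√26.04) = 0.3213/(0.3213 + 0.6330) = 0.3367.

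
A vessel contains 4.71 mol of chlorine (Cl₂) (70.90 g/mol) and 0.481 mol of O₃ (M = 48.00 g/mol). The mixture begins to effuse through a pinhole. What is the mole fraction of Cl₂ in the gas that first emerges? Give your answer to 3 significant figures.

Rate_i ∝ x_i/√M_i (Graham's law weighted by mole fraction), so the effusate composition follows n_i/√M_i.
Mole fraction of Cl₂ in the effusate = (n_Cl₂/√M_Cl₂) / (n_Cl₂/√M_Cl₂ + n_O₃/√M_O₃)
= (4.71/√70.90) / (4.71/√70.90 + 0.481/√48.00) = 0.5594/(0.5594 + 0.06943) = 0.890.

0.890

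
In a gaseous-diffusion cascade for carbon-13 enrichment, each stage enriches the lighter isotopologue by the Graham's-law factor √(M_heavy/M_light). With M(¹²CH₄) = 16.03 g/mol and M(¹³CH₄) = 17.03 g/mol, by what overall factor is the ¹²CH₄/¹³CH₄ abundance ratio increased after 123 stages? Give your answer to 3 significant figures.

Each stage multiplies the ratio by α = √(17.03/16.03), so after 123 stages the overall factor is α^123 = (17.03/16.03)^(123/2).
= 1.06238^(123/2) = 41.3.

41.3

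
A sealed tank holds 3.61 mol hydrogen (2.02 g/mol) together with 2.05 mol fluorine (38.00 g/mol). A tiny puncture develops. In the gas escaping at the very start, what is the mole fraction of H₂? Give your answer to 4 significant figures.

Each component's effusion rate ∝ (its partial pressure)·(1/√M) ∝ n_i/√M_i.
x_H₂(eff) = (n_H₂/√M_H₂) / (n_H₂/√M_H₂ + n_F₂/√M_F₂)
= (3.61/√2.02) / (3.61/√2.02 + 2.05/√38.00) = 2.540/(2.540 + 0.3326) = 0.8842.

0.8842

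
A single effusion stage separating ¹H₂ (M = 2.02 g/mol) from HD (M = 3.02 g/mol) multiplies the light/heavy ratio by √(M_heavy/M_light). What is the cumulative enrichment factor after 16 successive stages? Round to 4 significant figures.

After 16 stages the ratio has grown by (√(3.02/2.02))^16 = (3.02/2.02)^(16/2).
= 1.49505^8 = 24.96.

24.96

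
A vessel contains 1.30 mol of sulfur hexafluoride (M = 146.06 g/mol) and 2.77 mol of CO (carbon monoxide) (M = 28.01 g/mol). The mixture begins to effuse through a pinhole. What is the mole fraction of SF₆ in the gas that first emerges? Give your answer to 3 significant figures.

Effusion rate of each component ∝ n_i/√M_i (partial pressure × 1/√M).
So x_SF₆ in the escaping gas = (n_SF₆/√M_SF₆) / Σ(n_i/√M_i)
= (1.30/√146.06) / (1.30/√146.06 + 2.77/√28.01) = 0.1076/(0.1076 + 0.5234) = 0.170.

0.170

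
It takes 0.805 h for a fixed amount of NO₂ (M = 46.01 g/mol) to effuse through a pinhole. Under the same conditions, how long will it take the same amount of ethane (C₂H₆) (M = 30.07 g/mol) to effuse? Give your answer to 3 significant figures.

Since effusion rate ∝ 1/√M, t_C₂H₆/t_NO₂ = √(M_C₂H₆/M_NO₂) = √(30.07/46.01) = √0.6536 = 0.8084.
So the time for C₂H₆ is 0.805 × 0.8084 = 0.651 h.

0.651 h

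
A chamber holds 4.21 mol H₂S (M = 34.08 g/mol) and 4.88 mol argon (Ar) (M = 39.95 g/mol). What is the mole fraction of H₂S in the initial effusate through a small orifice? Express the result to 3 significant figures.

0.483

Each component's effusion rate ∝ (its partial pressure)·(1/√M) ∝ n_i/√M_i.
Mole fraction of H₂S in the effusate = (n_H₂S/√M_H₂S) / (n_H₂S/√M_H₂S + n_Ar/√M_Ar)
= (4.21/√34.08) / (4.21/√34.08 + 4.88/√39.95) = 0.7212/(0.7212 + 0.7721) = 0.483.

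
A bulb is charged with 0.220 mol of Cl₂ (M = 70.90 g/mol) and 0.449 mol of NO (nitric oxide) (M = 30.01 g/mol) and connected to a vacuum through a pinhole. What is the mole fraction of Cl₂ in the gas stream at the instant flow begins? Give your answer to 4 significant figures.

Effusion rate of each component ∝ n_i/√M_i (partial pressure × 1/√M).
So x_Cl₂ in the escaping gas = (n_Cl₂/√M_Cl₂) / Σ(n_i/√M_i)
= (0.220/√70.90) / (0.220/√70.90 + 0.449/√30.01) = 0.02613/(0.02613 + 0.08196) = 0.2417.

0.2417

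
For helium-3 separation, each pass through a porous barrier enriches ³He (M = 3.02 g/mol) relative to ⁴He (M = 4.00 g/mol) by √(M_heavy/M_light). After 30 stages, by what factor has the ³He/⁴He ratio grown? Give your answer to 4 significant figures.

Overall factor = α^30 with α = √(4.00/3.02), i.e. (4.00/3.02)^(30/2).
= 1.32450^15 = 67.73.

67.73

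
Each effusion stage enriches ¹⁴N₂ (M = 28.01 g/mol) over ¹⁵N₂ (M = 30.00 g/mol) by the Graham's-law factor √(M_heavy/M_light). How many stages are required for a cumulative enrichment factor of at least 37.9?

With α = √(30.00/28.01) per stage, ln α = ½ ln(1.07105) = 0.03432.
Need α^N ≥ 37.9 ⇒ N ≥ ln(37.9) / ln α = 3.635 / 0.03432 = 105.92.
Minimum whole number of stages: N = 106.

106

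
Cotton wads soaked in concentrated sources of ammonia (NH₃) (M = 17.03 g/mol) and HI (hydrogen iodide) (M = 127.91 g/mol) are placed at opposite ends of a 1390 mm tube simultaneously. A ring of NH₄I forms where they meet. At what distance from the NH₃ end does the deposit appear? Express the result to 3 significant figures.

1020 mm

Graham's law gives d_NH₃/d_HI = rate_NH₃/rate_HI = √(M_HI/M_NH₃) = √(127.91/17.03) = 2.741.
With d_NH₃ + d_HI = 1390 mm, d_HI = 1390/(1 + 2.741) = 371.6 mm.
d_NH₃ = 1390 − 371.6 = 1020 mm.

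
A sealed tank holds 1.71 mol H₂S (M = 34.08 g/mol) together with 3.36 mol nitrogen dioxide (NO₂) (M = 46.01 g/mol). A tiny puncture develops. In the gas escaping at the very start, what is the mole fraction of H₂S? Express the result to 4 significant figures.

0.3716

Rate_i ∝ x_i/√M_i (Graham's law weighted by mole fraction), so the effusate composition follows n_i/√M_i.
x_H₂S(eff) = (n_H₂S/√M_H₂S) / (n_H₂S/√M_H₂S + n_NO₂/√M_NO₂)
= (1.71/√34.08) / (1.71/√34.08 + 3.36/√46.01) = 0.2929/(0.2929 + 0.4954) = 0.3716.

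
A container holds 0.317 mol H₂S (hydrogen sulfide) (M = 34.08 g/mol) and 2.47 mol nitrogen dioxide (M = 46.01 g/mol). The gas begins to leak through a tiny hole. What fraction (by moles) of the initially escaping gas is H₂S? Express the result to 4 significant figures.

0.1298

Each component's effusion rate ∝ (its partial pressure)·(1/√M) ∝ n_i/√M_i.
Mole fraction of H₂S in the effusate = (n_H₂S/√M_H₂S) / (n_H₂S/√M_H₂S + n_NO₂/√M_NO₂)
= (0.317/√34.08) / (0.317/√34.08 + 2.47/√46.01) = 0.05430/(0.05430 + 0.3641) = 0.1298.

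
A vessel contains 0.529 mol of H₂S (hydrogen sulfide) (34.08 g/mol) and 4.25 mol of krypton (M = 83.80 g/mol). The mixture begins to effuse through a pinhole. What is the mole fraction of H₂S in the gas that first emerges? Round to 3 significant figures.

0.163

Rate_i ∝ x_i/√M_i (Graham's law weighted by mole fraction), so the effusate composition follows n_i/√M_i.
Mole fraction of H₂S in the effusate = (n_H₂S/√M_H₂S) / (n_H₂S/√M_H₂S + n_Kr/√M_Kr)
= (0.529/√34.08) / (0.529/√34.08 + 4.25/√83.80) = 0.09062/(0.09062 + 0.4643) = 0.163.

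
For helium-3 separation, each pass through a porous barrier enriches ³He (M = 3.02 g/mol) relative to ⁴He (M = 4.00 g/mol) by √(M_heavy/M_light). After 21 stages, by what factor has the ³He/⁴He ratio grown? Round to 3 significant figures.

19.1

After 21 stages the ratio has grown by (√(4.00/3.02))^21 = (4.00/3.02)^(21/2).
= 1.32450^(21/2) = 19.1.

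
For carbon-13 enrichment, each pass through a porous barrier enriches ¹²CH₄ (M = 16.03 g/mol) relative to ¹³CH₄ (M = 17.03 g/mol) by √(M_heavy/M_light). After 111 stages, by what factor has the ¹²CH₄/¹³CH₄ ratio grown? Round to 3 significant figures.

The single-stage factor is √(M_heavy/M_light), so 111 stages give [√(17.03/16.03)]^111 = (17.03/16.03)^(111/2).
= 1.06238^(111/2) = 28.7.

28.7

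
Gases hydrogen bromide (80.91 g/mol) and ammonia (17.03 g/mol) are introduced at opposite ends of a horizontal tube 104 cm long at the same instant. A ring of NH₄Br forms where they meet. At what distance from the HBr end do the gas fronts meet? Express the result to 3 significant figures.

Graham's law gives d_HBr/d_NH₃ = rate_HBr/rate_NH₃ = √(M_NH₃/M_HBr) = √(17.03/80.91) = 0.4588.
With d_HBr + d_NH₃ = 104 cm, d_NH₃ = 104/(1 + 0.4588) = 71.29 cm.
d_HBr = 104 − 71.29 = 32.7 cm.

32.7 cm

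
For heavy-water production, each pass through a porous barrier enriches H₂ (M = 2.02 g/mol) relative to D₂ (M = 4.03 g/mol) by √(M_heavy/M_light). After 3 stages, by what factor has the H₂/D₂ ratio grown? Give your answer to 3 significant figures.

After 3 stages the ratio has grown by (√(4.03/2.02))^3 = (4.03/2.02)^(3/2).
= 1.99505^(3/2) = 2.82.

2.82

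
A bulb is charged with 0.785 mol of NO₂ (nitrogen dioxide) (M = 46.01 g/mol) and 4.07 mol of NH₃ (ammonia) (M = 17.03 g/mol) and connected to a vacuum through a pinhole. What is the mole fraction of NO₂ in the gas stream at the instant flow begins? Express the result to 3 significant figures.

0.105

Effusion rate of each component ∝ n_i/√M_i (partial pressure × 1/√M).
x_NO₂(eff) = (n_NO₂/√M_NO₂) / (n_NO₂/√M_NO₂ + n_NH₃/√M_NH₃)
= (0.785/√46.01) / (0.785/√46.01 + 4.07/√17.03) = 0.1157/(0.1157 + 0.9863) = 0.105.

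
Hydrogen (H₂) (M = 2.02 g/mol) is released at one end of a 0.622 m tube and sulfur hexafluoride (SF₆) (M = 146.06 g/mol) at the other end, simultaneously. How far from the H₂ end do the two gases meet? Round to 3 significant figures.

0.557 m

Distances travelled in equal time are proportional to diffusion rates, so d_H₂/d_SF₆ = √(M_SF₆/M_H₂) = √(146.06/2.02) = 8.503.
With d_H₂ + d_SF₆ = 0.622 m, d_SF₆ = 0.622/(1 + 8.503) = 0.06545 m.
d_H₂ = 0.622 − 0.06545 = 0.557 m.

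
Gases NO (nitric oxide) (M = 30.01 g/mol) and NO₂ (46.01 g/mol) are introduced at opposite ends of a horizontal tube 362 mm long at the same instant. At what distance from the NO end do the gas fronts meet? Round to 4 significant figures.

200.3 mm

Distances travelled in equal time are proportional to diffusion rates, so d_NO/d_NO₂ = √(M_NO₂/M_NO) = √(46.01/30.01) = 1.238.
With d_NO + d_NO₂ = 362 mm, d_NO₂ = 362/(1 + 1.238) = 161.7 mm.
d_NO = 362 − 161.7 = 200.3 mm.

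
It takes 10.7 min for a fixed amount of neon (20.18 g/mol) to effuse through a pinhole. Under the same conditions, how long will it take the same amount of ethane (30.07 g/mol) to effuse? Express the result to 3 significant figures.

13.1 min

By Graham's law, t_C₂H₆/t_Ne = √(M_C₂H₆/M_Ne) = √(30.07/20.18) = √1.490 = 1.221.
So the time for C₂H₆ is 10.7 × 1.221 = 13.1 min.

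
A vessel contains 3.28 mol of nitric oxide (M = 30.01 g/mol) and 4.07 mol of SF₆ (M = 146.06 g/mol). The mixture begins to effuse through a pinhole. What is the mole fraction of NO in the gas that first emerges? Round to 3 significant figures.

Effusion rate of each component ∝ n_i/√M_i (partial pressure × 1/√M).
So x_NO in the escaping gas = (n_NO/√M_NO) / Σ(n_i/√M_i)
= (3.28/√30.01) / (3.28/√30.01 + 4.07/√146.06) = 0.5987/(0.5987 + 0.3368) = 0.640.

0.640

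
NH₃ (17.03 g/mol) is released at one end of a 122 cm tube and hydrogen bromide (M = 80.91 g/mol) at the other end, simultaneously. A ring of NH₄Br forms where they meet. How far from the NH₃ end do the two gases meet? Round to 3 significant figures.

83.6 cm

The fronts meet when d_NH₃ + d_HBr = L with d_NH₃/d_HBr = √(M_HBr/M_NH₃) (Graham's law). Here √(M_HBr/M_NH₃) = √(80.91/17.03) = 2.180.
With d_NH₃ + d_HBr = 122 cm, d_HBr = 122/(1 + 2.180) = 38.37 cm.
d_NH₃ = 122 − 38.37 = 83.6 cm.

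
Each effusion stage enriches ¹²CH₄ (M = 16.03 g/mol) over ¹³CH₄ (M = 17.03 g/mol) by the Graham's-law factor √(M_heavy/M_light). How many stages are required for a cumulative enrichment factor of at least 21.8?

102

Single-stage factor α = √(17.03/16.03), so ln α = ½ ln(1.06238) = 0.03026.
Need α^N ≥ 21.8 ⇒ N ≥ ln(21.8) / ln α = 3.082 / 0.03026 = 101.86.
Rounding up, N = 102 stages.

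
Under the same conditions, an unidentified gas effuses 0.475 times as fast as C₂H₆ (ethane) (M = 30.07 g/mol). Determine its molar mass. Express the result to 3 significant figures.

133 g/mol

Graham's law gives rate_X/rate_C₂H₆ = √(M_C₂H₆/M_X).
0.475 = √(30.07/M_X)
M_X = 30.07 / 0.475² = 30.07 / 0.2256 = 133 g/mol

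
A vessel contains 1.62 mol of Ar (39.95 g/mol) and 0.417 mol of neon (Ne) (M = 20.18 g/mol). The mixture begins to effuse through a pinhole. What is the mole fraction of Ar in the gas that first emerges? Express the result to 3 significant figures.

0.734

The effusion rate of species i is ∝ p_i/√M_i ∝ n_i/√M_i.
So x_Ar in the escaping gas = (n_Ar/√M_Ar) / Σ(n_i/√M_i)
= (1.62/√39.95) / (1.62/√39.95 + 0.417/√20.18) = 0.2563/(0.2563 + 0.09283) = 0.734.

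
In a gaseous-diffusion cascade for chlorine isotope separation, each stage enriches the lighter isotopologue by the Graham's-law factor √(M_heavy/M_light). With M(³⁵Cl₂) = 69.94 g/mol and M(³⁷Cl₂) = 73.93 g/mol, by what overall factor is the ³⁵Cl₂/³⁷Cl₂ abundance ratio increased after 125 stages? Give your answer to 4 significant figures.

Overall factor = α^125 with α = √(73.93/69.94), i.e. (73.93/69.94)^(125/2).
= 1.05705^(125/2) = 32.06.

32.06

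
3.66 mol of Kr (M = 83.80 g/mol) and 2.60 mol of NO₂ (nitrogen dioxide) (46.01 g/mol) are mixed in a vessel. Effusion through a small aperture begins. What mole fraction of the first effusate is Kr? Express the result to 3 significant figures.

0.511

Effusion rate of each component ∝ n_i/√M_i (partial pressure × 1/√M).
x_Kr(eff) = (n_Kr/√M_Kr) / (n_Kr/√M_Kr + n_NO₂/√M_NO₂)
= (3.66/√83.80) / (3.66/√83.80 + 2.60/√46.01) = 0.3998/(0.3998 + 0.3833) = 0.511.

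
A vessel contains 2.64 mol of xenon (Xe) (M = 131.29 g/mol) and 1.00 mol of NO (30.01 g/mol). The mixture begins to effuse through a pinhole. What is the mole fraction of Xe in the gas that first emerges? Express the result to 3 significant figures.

0.558

Rate_i ∝ x_i/√M_i (Graham's law weighted by mole fraction), so the effusate composition follows n_i/√M_i.
x_Xe(eff) = (n_Xe/√M_Xe) / (n_Xe/√M_Xe + n_NO/√M_NO)
= (2.64/√131.29) / (2.64/√131.29 + 1.00/√30.01) = 0.2304/(0.2304 + 0.1825) = 0.558.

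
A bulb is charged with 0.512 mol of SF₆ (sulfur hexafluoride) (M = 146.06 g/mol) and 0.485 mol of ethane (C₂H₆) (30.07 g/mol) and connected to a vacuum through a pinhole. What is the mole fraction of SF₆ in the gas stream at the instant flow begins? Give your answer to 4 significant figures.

0.3239

Each component's effusion rate ∝ (its partial pressure)·(1/√M) ∝ n_i/√M_i.
So x_SF₆ in the escaping gas = (n_SF₆/√M_SF₆) / Σ(n_i/√M_i)
= (0.512/√146.06) / (0.512/√146.06 + 0.485/√30.07) = 0.04236/(0.04236 + 0.08845) = 0.3239.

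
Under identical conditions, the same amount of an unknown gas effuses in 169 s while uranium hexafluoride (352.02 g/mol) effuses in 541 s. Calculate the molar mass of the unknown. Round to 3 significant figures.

34.4 g/mol

Using Graham's law: t_X/t_UF₆ = √(M_X/M_UF₆).
169/541 = 0.3124 = √(M_X/352.02)
M_X = 352.02 × 0.3124² = 352.02 × 0.09758 = 34.4 g/mol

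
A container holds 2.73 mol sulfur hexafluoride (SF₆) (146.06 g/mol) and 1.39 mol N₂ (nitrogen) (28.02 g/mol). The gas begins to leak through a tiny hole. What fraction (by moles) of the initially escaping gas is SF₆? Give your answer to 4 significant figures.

0.4624

Effusion rate of each component ∝ n_i/√M_i (partial pressure × 1/√M).
Mole fraction of SF₆ in the effusate = (n_SF₆/√M_SF₆) / (n_SF₆/√M_SF₆ + n_N₂/√M_N₂)
= (2.73/√146.06) / (2.73/√146.06 + 1.39/√28.02) = 0.2259/(0.2259 + 0.2626) = 0.4624.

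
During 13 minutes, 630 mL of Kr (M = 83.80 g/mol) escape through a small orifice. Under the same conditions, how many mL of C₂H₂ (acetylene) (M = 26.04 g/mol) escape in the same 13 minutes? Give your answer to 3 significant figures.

Since effusion rate ∝ 1/√M, rate_C₂H₂/rate_Kr = √(M_Kr/M_C₂H₂) = √(83.80/26.04) = √3.218 = 1.794.
So the volume for C₂H₂ is 630 × 1.794 = 1130 mL.

1130 mL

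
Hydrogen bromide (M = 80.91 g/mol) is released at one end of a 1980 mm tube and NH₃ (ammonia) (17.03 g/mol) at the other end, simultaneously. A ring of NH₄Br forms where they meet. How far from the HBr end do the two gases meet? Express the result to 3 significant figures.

The fronts meet when d_HBr + d_NH₃ = L with d_HBr/d_NH₃ = √(M_NH₃/M_HBr) (Graham's law). Here √(M_NH₃/M_HBr) = √(17.03/80.91) = 0.4588.
With d_HBr + d_NH₃ = 1980 mm, d_NH₃ = 1980/(1 + 0.4588) = 1357 mm.
d_HBr = 1980 − 1357 = 623 mm.

623 mm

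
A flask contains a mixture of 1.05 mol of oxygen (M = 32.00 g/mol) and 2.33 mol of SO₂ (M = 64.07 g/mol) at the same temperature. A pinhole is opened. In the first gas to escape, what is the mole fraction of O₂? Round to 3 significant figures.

Effusion rate of each component ∝ n_i/√M_i (partial pressure × 1/√M).
So x_O₂ in the escaping gas = (n_O₂/√M_O₂) / Σ(n_i/√M_i)
= (1.05/√32.00) / (1.05/√32.00 + 2.33/√64.07) = 0.1856/(0.1856 + 0.2911) = 0.389.

0.389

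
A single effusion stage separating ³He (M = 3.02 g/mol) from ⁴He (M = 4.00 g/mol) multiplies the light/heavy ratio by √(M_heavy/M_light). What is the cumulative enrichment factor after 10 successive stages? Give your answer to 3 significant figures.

The single-stage factor is √(M_heavy/M_light), so 10 stages give [√(4.00/3.02)]^10 = (4.00/3.02)^(10/2).
= 1.32450^5 = 4.08.

4.08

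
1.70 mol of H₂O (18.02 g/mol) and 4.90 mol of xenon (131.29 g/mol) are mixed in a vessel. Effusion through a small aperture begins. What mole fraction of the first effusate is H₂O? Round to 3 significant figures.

The effusion rate of species i is ∝ p_i/√M_i ∝ n_i/√M_i.
Mole fraction of H₂O in the effusate = (n_H₂O/√M_H₂O) / (n_H₂O/√M_H₂O + n_Xe/√M_Xe)
= (1.70/√18.02) / (1.70/√18.02 + 4.90/√131.29) = 0.4005/(0.4005 + 0.4276) = 0.484.

0.484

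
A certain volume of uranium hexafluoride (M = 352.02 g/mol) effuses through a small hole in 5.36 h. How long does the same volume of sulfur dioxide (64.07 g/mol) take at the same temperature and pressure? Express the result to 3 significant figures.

Graham's law gives t_SO₂/t_UF₆ = √(M_SO₂/M_UF₆) = √(64.07/352.02) = √0.1820 = 0.4266.
So the time for SO₂ is 5.36 × 0.4266 = 2.29 h.

2.29 h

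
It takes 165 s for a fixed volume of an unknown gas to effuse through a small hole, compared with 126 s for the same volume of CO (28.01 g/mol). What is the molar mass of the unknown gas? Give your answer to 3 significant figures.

48.0 g/mol

By Graham's law, t_X/t_CO = √(M_X/M_CO).
165/126 = 1.310 = √(M_X/28.01)
M_X = 28.01 × 1.310² = 28.01 × 1.715 = 48.0 g/mol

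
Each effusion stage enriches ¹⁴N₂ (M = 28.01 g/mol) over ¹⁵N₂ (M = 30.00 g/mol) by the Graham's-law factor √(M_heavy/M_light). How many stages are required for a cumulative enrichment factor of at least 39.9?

With α = √(30.00/28.01) per stage, ln α = ½ ln(1.07105) = 0.03432.
Need α^N ≥ 39.9 ⇒ N ≥ ln(39.9) / ln α = 3.686 / 0.03432 = 107.42.
Minimum whole number of stages: N = 108.

108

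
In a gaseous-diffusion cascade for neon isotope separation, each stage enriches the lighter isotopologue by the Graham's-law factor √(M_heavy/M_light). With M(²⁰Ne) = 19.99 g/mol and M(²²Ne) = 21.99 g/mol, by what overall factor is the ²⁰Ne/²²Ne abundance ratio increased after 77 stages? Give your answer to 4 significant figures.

39.30

Overall factor = α^77 with α = √(21.99/19.99), i.e. (21.99/19.99)^(77/2).
= 1.10005^(77/2) = 39.30.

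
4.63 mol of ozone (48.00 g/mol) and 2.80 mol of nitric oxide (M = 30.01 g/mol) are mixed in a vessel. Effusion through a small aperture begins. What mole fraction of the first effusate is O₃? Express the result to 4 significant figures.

The effusion rate of species i is ∝ p_i/√M_i ∝ n_i/√M_i.
x_O₃(eff) = (n_O₃/√M_O₃) / (n_O₃/√M_O₃ + n_NO/√M_NO)
= (4.63/√48.00) / (4.63/√48.00 + 2.80/√30.01) = 0.6683/(0.6683 + 0.5111) = 0.5666.

0.5666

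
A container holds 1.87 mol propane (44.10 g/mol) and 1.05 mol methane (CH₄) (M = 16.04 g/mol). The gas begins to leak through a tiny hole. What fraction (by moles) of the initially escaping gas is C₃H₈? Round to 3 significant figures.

0.518

Effusion rate of each component ∝ n_i/√M_i (partial pressure × 1/√M).
Mole fraction of C₃H₈ in the effusate = (n_C₃H₈/√M_C₃H₈) / (n_C₃H₈/√M_C₃H₈ + n_CH₄/√M_CH₄)
= (1.87/√44.10) / (1.87/√44.10 + 1.05/√16.04) = 0.2816/(0.2816 + 0.2622) = 0.518.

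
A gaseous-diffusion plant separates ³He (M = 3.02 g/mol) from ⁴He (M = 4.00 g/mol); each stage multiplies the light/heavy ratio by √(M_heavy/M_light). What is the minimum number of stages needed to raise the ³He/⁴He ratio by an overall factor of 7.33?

15

Single-stage factor α = √(4.00/3.02), so ln α = ½ ln(1.32450) = 0.1405.
Need α^N ≥ 7.33 ⇒ N ≥ ln(7.33) / ln α = 1.992 / 0.1405 = 14.18.
Rounding up, N = 15 stages.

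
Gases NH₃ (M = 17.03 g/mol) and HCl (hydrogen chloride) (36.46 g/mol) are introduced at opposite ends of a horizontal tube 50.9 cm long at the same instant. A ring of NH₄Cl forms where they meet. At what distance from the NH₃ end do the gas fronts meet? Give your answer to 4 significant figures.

The fronts meet when d_NH₃ + d_HCl = L with d_NH₃/d_HCl = √(M_HCl/M_NH₃) (Graham's law). Here √(M_HCl/M_NH₃) = √(36.46/17.03) = 1.463.
With d_NH₃ + d_HCl = 50.9 cm, d_HCl = 50.9/(1 + 1.463) = 20.66 cm.
d_NH₃ = 50.9 − 20.66 = 30.24 cm.

30.24 cm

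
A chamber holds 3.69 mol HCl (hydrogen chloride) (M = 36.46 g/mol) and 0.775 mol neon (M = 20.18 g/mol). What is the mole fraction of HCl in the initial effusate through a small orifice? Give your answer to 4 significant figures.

0.7798

The effusion rate of species i is ∝ p_i/√M_i ∝ n_i/√M_i.
x_HCl(eff) = (n_HCl/√M_HCl) / (n_HCl/√M_HCl + n_Ne/√M_Ne)
= (3.69/√36.46) / (3.69/√36.46 + 0.775/√20.18) = 0.6111/(0.6111 + 0.1725) = 0.7798.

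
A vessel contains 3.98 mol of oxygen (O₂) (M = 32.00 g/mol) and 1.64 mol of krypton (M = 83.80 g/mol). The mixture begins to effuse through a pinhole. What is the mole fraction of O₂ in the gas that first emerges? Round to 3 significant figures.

Rate_i ∝ x_i/√M_i (Graham's law weighted by mole fraction), so the effusate composition follows n_i/√M_i.
Mole fraction of O₂ in the effusate = (n_O₂/√M_O₂) / (n_O₂/√M_O₂ + n_Kr/√M_Kr)
= (3.98/√32.00) / (3.98/√32.00 + 1.64/√83.80) = 0.7036/(0.7036 + 0.1792) = 0.797.

0.797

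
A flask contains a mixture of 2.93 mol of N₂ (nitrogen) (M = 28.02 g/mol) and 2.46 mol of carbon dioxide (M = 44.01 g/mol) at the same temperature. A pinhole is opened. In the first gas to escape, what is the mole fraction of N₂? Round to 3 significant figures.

Effusion rate of each component ∝ n_i/√M_i (partial pressure × 1/√M).
Mole fraction of N₂ in the effusate = (n_N₂/√M_N₂) / (n_N₂/√M_N₂ + n_CO₂/√M_CO₂)
= (2.93/√28.02) / (2.93/√28.02 + 2.46/√44.01) = 0.5535/(0.5535 + 0.3708) = 0.599.

0.599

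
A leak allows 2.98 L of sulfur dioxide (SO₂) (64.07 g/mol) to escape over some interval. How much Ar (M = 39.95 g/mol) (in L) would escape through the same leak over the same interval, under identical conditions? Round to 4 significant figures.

Since effusion rate ∝ 1/√M, rate_Ar/rate_SO₂ = √(M_SO₂/M_Ar) = √(64.07/39.95) = √1.604 = 1.266.
So the volume for Ar is 2.98 × 1.266 = 3.774 L.

3.774 L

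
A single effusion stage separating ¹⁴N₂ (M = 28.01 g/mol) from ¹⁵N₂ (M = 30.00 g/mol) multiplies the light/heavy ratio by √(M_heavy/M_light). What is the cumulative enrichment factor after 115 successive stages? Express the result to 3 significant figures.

Overall factor = α^115 with α = √(30.00/28.01), i.e. (30.00/28.01)^(115/2).
= 1.07105^(115/2) = 51.8.

51.8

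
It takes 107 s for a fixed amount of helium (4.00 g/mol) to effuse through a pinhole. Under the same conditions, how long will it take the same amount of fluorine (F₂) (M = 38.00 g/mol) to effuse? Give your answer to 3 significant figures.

Since effusion rate ∝ 1/√M, t_F₂/t_He = √(M_F₂/M_He) = √(38.00/4.00) = √9.500 = 3.082.
So the time for F₂ is 107 × 3.082 = 330 s.

330 s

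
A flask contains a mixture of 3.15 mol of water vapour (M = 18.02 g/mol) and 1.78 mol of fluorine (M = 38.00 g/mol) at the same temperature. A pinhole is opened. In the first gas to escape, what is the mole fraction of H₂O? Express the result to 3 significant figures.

Rate_i ∝ x_i/√M_i (Graham's law weighted by mole fraction), so the effusate composition follows n_i/√M_i.
Mole fraction of H₂O in the effusate = (n_H₂O/√M_H₂O) / (n_H₂O/√M_H₂O + n_F₂/√M_F₂)
= (3.15/√18.02) / (3.15/√18.02 + 1.78/√38.00) = 0.7420/(0.7420 + 0.2888) = 0.720.

0.720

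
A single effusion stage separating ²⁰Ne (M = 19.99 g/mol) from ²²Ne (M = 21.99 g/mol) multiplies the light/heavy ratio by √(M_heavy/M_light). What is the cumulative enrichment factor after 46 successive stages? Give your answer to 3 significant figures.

8.96

After 46 stages the ratio has grown by (√(21.99/19.99))^46 = (21.99/19.99)^(46/2).
= 1.10005^23 = 8.96.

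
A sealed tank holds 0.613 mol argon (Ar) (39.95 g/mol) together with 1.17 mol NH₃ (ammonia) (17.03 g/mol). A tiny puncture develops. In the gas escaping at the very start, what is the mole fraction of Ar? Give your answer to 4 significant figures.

0.2549

Rate_i ∝ x_i/√M_i (Graham's law weighted by mole fraction), so the effusate composition follows n_i/√M_i.
So x_Ar in the escaping gas = (n_Ar/√M_Ar) / Σ(n_i/√M_i)
= (0.613/√39.95) / (0.613/√39.95 + 1.17/√17.03) = 0.09698/(0.09698 + 0.2835) = 0.2549.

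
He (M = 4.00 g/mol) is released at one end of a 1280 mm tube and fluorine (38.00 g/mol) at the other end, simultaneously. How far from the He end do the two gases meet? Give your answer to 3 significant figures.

Graham's law gives d_He/d_F₂ = rate_He/rate_F₂ = √(M_F₂/M_He) = √(38.00/4.00) = 3.082.
With d_He + d_F₂ = 1280 mm, d_F₂ = 1280/(1 + 3.082) = 313.6 mm.
d_He = 1280 − 313.6 = 966 mm.

966 mm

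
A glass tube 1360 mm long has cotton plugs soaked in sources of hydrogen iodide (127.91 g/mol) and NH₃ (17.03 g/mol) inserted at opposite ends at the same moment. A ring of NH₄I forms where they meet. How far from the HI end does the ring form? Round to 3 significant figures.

364 mm

Graham's law gives d_HI/d_NH₃ = rate_HI/rate_NH₃ = √(M_NH₃/M_HI) = √(17.03/127.91) = 0.3649.
With d_HI + d_NH₃ = 1360 mm, d_NH₃ = 1360/(1 + 0.3649) = 996.4 mm.
d_HI = 1360 − 996.4 = 364 mm.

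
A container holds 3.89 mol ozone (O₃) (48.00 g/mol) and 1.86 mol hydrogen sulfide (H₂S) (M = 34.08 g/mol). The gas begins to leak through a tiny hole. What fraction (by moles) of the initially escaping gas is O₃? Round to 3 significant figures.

0.638

Rate_i ∝ x_i/√M_i (Graham's law weighted by mole fraction), so the effusate composition follows n_i/√M_i.
Mole fraction of O₃ in the effusate = (n_O₃/√M_O₃) / (n_O₃/√M_O₃ + n_H₂S/√M_H₂S)
= (3.89/√48.00) / (3.89/√48.00 + 1.86/√34.08) = 0.5615/(0.5615 + 0.3186) = 0.638.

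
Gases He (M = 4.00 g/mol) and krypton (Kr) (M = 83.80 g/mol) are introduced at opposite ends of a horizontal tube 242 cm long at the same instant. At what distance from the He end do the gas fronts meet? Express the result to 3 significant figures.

Graham's law gives d_He/d_Kr = rate_He/rate_Kr = √(M_Kr/M_He) = √(83.80/4.00) = 4.577.
With d_He + d_Kr = 242 cm, d_Kr = 242/(1 + 4.577) = 43.39 cm.
d_He = 242 − 43.39 = 199 cm.

199 cm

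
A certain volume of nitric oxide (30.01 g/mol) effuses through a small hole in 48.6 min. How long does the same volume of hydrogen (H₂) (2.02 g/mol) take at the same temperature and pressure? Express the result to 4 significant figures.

12.61 min

By Graham's law, t_H₂/t_NO = √(M_H₂/M_NO) = √(2.02/30.01) = √0.06731 = 0.2594.
So the time for H₂ is 48.6 × 0.2594 = 12.61 min.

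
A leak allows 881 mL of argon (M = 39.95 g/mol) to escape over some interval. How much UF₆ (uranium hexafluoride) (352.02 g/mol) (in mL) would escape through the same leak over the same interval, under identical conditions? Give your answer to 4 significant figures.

296.8 mL

Using Graham's law: rate_UF₆/rate_Ar = √(M_Ar/M_UF₆) = √(39.95/352.02) = √0.1135 = 0.3369.
So the volume for UF₆ is 881 × 0.3369 = 296.8 mL.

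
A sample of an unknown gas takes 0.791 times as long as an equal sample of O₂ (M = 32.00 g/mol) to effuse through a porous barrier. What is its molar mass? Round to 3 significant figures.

From Graham's law, t_X/t_O₂ = √(M_X/M_O₂).
0.791 = √(M_X/32.00)
M_X = 32.00 × 0.791² = 32.00 × 0.6257 = 20.0 g/mol

20.0 g/mol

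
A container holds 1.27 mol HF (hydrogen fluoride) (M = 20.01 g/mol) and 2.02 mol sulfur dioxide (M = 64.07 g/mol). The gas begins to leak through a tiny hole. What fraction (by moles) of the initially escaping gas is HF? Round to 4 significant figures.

0.5294

Effusion rate of each component ∝ n_i/√M_i (partial pressure × 1/√M).
x_HF(eff) = (n_HF/√M_HF) / (n_HF/√M_HF + n_SO₂/√M_SO₂)
= (1.27/√20.01) / (1.27/√20.01 + 2.02/√64.07) = 0.2839/(0.2839 + 0.2524) = 0.5294.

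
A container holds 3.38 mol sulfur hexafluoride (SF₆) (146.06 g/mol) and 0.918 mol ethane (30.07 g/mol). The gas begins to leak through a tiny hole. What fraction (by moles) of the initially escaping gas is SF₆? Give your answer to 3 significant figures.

Each component's effusion rate ∝ (its partial pressure)·(1/√M) ∝ n_i/√M_i.
x_SF₆(eff) = (n_SF₆/√M_SF₆) / (n_SF₆/√M_SF₆ + n_C₂H₆/√M_C₂H₆)
= (3.38/√146.06) / (3.38/√146.06 + 0.918/√30.07) = 0.2797/(0.2797 + 0.1674) = 0.626.

0.626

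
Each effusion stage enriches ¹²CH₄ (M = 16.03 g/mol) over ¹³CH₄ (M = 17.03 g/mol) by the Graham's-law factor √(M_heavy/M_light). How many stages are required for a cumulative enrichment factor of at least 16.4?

93

Per stage α = (17.03/16.03)^(1/2) = 1.06238^0.5, giving ln α = 0.03026.
Need α^N ≥ 16.4 ⇒ N ≥ ln(16.4) / ln α = 2.797 / 0.03026 = 92.45.
Rounding up, N = 93 stages.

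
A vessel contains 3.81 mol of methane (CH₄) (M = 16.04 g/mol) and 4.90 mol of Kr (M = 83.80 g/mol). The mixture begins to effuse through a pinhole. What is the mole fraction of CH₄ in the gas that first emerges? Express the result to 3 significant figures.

Each component's effusion rate ∝ (its partial pressure)·(1/√M) ∝ n_i/√M_i.
x_CH₄(eff) = (n_CH₄/√M_CH₄) / (n_CH₄/√M_CH₄ + n_Kr/√M_Kr)
= (3.81/√16.04) / (3.81/√16.04 + 4.90/√83.80) = 0.9513/(0.9513 + 0.5353) = 0.640.

0.640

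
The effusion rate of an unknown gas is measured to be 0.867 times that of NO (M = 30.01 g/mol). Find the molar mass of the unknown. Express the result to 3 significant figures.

By Graham's law, rate_X/rate_NO = √(M_NO/M_X).
0.867 = √(30.01/M_X)
M_X = 30.01 / 0.867² = 30.01 / 0.7517 = 39.9 g/mol

39.9 g/mol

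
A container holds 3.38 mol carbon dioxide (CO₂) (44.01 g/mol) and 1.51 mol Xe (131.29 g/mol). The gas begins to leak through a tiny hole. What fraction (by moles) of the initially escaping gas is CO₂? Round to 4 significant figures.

0.7945

Rate_i ∝ x_i/√M_i (Graham's law weighted by mole fraction), so the effusate composition follows n_i/√M_i.
x_CO₂(eff) = (n_CO₂/√M_CO₂) / (n_CO₂/√M_CO₂ + n_Xe/√M_Xe)
= (3.38/√44.01) / (3.38/√44.01 + 1.51/√131.29) = 0.5095/(0.5095 + 0.1318) = 0.7945.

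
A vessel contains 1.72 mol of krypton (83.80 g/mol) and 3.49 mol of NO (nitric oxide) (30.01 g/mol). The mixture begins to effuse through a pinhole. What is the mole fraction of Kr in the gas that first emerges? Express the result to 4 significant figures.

0.2278

Effusion rate of each component ∝ n_i/√M_i (partial pressure × 1/√M).
Mole fraction of Kr in the effusate = (n_Kr/√M_Kr) / (n_Kr/√M_Kr + n_NO/√M_NO)
= (1.72/√83.80) / (1.72/√83.80 + 3.49/√30.01) = 0.1879/(0.1879 + 0.6371) = 0.2278.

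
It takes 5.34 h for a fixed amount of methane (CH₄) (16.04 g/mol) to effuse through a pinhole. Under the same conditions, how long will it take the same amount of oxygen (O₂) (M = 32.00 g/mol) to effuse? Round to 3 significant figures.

7.54 h

Graham's law gives t_O₂/t_CH₄ = √(M_O₂/M_CH₄) = √(32.00/16.04) = √1.995 = 1.412.
So the time for O₂ is 5.34 × 1.412 = 7.54 h.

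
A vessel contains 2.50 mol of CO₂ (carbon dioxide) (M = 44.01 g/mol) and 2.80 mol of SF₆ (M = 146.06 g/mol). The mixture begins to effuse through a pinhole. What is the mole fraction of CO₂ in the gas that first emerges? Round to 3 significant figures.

Each component's effusion rate ∝ (its partial pressure)·(1/√M) ∝ n_i/√M_i.
So x_CO₂ in the escaping gas = (n_CO₂/√M_CO₂) / Σ(n_i/√M_i)
= (2.50/√44.01) / (2.50/√44.01 + 2.80/√146.06) = 0.3768/(0.3768 + 0.2317) = 0.619.

0.619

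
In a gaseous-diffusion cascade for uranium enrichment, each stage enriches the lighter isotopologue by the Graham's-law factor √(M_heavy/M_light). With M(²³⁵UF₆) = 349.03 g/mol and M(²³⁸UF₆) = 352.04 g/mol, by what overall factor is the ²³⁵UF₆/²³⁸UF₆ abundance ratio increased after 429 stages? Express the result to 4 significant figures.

6.308

After 429 stages the ratio has grown by (√(352.04/349.03))^429 = (352.04/349.03)^(429/2).
= 1.00862^(429/2) = 6.308.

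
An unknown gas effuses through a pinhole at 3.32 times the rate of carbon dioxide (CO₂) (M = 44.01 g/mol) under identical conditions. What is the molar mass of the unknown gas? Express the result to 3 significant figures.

3.99 g/mol

Since effusion rate ∝ 1/√M, rate_X/rate_CO₂ = √(M_CO₂/M_X).
3.32 = √(44.01/M_X)
M_X = 44.01 / 3.32² = 44.01 / 11.02 = 3.99 g/mol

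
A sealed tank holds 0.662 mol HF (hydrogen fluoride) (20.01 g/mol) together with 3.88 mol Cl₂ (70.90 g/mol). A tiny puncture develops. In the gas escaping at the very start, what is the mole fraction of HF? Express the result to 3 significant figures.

The effusion rate of species i is ∝ p_i/√M_i ∝ n_i/√M_i.
So x_HF in the escaping gas = (n_HF/√M_HF) / Σ(n_i/√M_i)
= (0.662/√20.01) / (0.662/√20.01 + 3.88/√70.90) = 0.1480/(0.1480 + 0.4608) = 0.243.

0.243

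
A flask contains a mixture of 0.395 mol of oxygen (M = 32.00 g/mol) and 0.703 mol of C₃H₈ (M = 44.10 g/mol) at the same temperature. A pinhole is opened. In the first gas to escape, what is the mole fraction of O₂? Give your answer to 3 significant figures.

Each component's effusion rate ∝ (its partial pressure)·(1/√M) ∝ n_i/√M_i.
Mole fraction of O₂ in the effusate = (n_O₂/√M_O₂) / (n_O₂/√M_O₂ + n_C₃H₈/√M_C₃H₈)
= (0.395/√32.00) / (0.395/√32.00 + 0.703/√44.10) = 0.06983/(0.06983 + 0.1059) = 0.397.

0.397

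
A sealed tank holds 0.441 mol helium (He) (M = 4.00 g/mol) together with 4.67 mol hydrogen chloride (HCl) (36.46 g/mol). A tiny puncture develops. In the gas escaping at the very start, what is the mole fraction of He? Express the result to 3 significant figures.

Each component's effusion rate ∝ (its partial pressure)·(1/√M) ∝ n_i/√M_i.
Mole fraction of He in the effusate = (n_He/√M_He) / (n_He/√M_He + n_HCl/√M_HCl)
= (0.441/√4.00) / (0.441/√4.00 + 4.67/√36.46) = 0.2205/(0.2205 + 0.7734) = 0.222.

0.222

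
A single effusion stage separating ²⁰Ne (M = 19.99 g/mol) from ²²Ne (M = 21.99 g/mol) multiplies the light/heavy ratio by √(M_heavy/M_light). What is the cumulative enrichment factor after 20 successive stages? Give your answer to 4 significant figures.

2.595

The single-stage factor is √(M_heavy/M_light), so 20 stages give [√(21.99/19.99)]^20 = (21.99/19.99)^(20/2).
= 1.10005^10 = 2.595.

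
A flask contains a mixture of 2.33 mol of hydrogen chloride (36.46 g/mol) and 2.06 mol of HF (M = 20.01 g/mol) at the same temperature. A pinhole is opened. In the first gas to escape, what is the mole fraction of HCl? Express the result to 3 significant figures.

0.456

Each component's effusion rate ∝ (its partial pressure)·(1/√M) ∝ n_i/√M_i.
x_HCl(eff) = (n_HCl/√M_HCl) / (n_HCl/√M_HCl + n_HF/√M_HF)
= (2.33/√36.46) / (2.33/√36.46 + 2.06/√20.01) = 0.3859/(0.3859 + 0.4605) = 0.456.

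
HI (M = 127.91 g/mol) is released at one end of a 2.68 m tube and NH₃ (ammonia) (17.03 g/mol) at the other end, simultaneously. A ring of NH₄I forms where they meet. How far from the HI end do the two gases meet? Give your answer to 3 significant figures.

Graham's law gives d_HI/d_NH₃ = rate_HI/rate_NH₃ = √(M_NH₃/M_HI) = √(17.03/127.91) = 0.3649.
With d_HI + d_NH₃ = 2.68 m, d_NH₃ = 2.68/(1 + 0.3649) = 1.964 m.
d_HI = 2.68 − 1.964 = 0.716 m.

0.716 m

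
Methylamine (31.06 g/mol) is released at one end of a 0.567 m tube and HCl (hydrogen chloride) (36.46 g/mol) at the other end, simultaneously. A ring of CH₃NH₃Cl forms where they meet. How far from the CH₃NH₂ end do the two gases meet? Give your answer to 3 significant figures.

0.295 m

Distances travelled in equal time are proportional to diffusion rates, so d_CH₃NH₂/d_HCl = √(M_HCl/M_CH₃NH₂) = √(36.46/31.06) = 1.083.
With d_CH₃NH₂ + d_HCl = 0.567 m, d_HCl = 0.567/(1 + 1.083) = 0.2721 m.
d_CH₃NH₂ = 0.567 − 0.2721 = 0.295 m.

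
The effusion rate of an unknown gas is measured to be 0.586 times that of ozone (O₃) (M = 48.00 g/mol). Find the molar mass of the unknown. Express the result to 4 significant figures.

Using Graham's law: rate_X/rate_O₃ = √(M_O₃/M_X).
0.586 = √(48.00/M_X)
M_X = 48.00 / 0.586² = 48.00 / 0.3434 = 139.8 g/mol

139.8 g/mol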